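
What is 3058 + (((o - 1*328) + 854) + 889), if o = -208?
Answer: 4265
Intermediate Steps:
3058 + (((o - 1*328) + 854) + 889) = 3058 + (((-208 - 1*328) + 854) + 889) = 3058 + (((-208 - 328) + 854) + 889) = 3058 + ((-536 + 854) + 889) = 3058 + (318 + 889) = 3058 + 1207 = 4265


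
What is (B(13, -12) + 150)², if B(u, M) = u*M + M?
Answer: 324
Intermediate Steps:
B(u, M) = M + M*u (B(u, M) = M*u + M = M + M*u)
(B(13, -12) + 150)² = (-12*(1 + 13) + 150)² = (-12*14 + 150)² = (-168 + 150)² = (-18)² = 324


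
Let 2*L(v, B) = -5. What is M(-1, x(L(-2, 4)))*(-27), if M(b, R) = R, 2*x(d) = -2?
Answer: 27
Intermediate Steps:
L(v, B) = -5/2 (L(v, B) = (1/2)*(-5) = -5/2)
x(d) = -1 (x(d) = (1/2)*(-2) = -1)
M(-1, x(L(-2, 4)))*(-27) = -1*(-27) = 27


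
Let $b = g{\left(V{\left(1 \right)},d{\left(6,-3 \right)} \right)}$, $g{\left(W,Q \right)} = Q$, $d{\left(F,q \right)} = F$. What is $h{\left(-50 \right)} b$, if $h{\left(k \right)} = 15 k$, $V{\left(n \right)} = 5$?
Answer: $-4500$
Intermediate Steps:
$b = 6$
$h{\left(-50 \right)} b = 15 \left(-50\right) 6 = \left(-750\right) 6 = -4500$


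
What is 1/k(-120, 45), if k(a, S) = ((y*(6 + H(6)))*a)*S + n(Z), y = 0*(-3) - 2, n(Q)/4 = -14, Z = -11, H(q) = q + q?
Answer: 1/194344 ≈ 5.1455e-6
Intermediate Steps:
H(q) = 2*q
n(Q) = -56 (n(Q) = 4*(-14) = -56)
y = -2 (y = 0 - 2 = -2)
k(a, S) = -56 - 36*S*a (k(a, S) = ((-2*(6 + 2*6))*a)*S - 56 = ((-2*(6 + 12))*a)*S - 56 = ((-2*18)*a)*S - 56 = (-36*a)*S - 56 = -36*S*a - 56 = -56 - 36*S*a)
1/k(-120, 45) = 1/(-56 - 36*45*(-120)) = 1/(-56 + 194400) = 1/194344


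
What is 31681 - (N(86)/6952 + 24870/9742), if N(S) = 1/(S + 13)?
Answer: 106200600420697/3352456008 ≈ 31678.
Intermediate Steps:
N(S) = 1/(13 + S)
31681 - (N(86)/6952 + 24870/9742) = 31681 - (1/((13 + 86)*6952) + 24870/9742) = 31681 - ((1/6952)/99 + 24870*(1/9742)) = 31681 - ((1/99)*(1/6952) + 12435/4871) = 31681 - (1/688248 + 12435/4871) = 31681 - 1*8558368751/3352456008 = 31681 - 8558368751/3352456008 = 106200600420697/3352456008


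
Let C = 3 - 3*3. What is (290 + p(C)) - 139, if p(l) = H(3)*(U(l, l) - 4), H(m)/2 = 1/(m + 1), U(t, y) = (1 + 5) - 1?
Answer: 303/2 ≈ 151.50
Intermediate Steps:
C = -6 (C = 3 - 9 = -6)
U(t, y) = 5 (U(t, y) = 6 - 1 = 5)
H(m) = 2/(1 + m) (H(m) = 2/(m + 1) = 2/(1 + m))
p(l) = 1/2 (p(l) = (2/(1 + 3))*(5 - 4) = (2/4)*1 = (2*(1/4))*1 = (1/2)*1 = 1/2)
(290 + p(C)) - 139 = (290 + 1/2) - 139 = 581/2 - 139 = 303/2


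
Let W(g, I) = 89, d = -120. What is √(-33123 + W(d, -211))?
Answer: I*√33034 ≈ 181.75*I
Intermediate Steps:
√(-33123 + W(d, -211)) = √(-33123 + 89) = √(-33034) = I*√33034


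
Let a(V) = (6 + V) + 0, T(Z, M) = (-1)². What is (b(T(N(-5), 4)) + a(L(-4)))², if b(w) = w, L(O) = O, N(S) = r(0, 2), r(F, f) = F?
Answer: 9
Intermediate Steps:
N(S) = 0
T(Z, M) = 1
a(V) = 6 + V
(b(T(N(-5), 4)) + a(L(-4)))² = (1 + (6 - 4))² = (1 + 2)² = 3² = 9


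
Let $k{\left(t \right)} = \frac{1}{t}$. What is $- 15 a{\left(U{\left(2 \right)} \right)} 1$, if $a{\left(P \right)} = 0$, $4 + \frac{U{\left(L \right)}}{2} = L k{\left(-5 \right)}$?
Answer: $0$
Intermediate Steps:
$U{\left(L \right)} = -8 - \frac{2 L}{5}$ ($U{\left(L \right)} = -8 + 2 \frac{L}{-5} = -8 + 2 L \left(- \frac{1}{5}\right) = -8 + 2 \left(- \frac{L}{5}\right) = -8 - \frac{2 L}{5}$)
$- 15 a{\left(U{\left(2 \right)} \right)} 1 = \left(-15\right) 0 \cdot 1 = 0 \cdot 1 = 0$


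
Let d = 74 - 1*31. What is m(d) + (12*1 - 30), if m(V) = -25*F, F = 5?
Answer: -143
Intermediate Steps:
d = 43 (d = 74 - 31 = 43)
m(V) = -125 (m(V) = -25*5 = -125)
m(d) + (12*1 - 30) = -125 + (12*1 - 30) = -125 + (12 - 30) = -125 - 18 = -143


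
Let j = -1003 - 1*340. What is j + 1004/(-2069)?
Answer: -2779671/2069 ≈ -1343.5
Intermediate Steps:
j = -1343 (j = -1003 - 340 = -1343)
j + 1004/(-2069) = -1343 + 1004/(-2069) = -1343 + 1004*(-1/2069) = -1343 - 1004/2069 = -2779671/2069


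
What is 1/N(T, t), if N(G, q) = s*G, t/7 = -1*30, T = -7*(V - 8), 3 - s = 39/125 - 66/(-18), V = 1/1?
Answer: -375/17983 ≈ -0.020853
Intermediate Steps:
V = 1
s = -367/375 (s = 3 - (39/125 - 66/(-18)) = 3 - (39*(1/125) - 66*(-1/18)) = 3 - (39/125 + 11/3) = 3 - 1*1492/375 = 3 - 1492/375 = -367/375 ≈ -0.97867)
T = 49 (T = -7*(1 - 8) = -7*(-7) = 49)
t = -210 (t = 7*(-1*30) = 7*(-30) = -210)
N(G, q) = -367*G/375
1/N(T, t) = 1/(-367/375*49) = 1/(-17983/375) = -375/17983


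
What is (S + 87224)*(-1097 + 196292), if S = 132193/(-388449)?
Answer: 2204528646214895/129483 ≈ 1.7026e+10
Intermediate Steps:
S = -132193/388449 (S = 132193*(-1/388449) = -132193/388449 ≈ -0.34031)
(S + 87224)*(-1097 + 196292) = (-132193/388449 + 87224)*(-1097 + 196292) = (33881943383/388449)*195195 = 2204528646214895/129483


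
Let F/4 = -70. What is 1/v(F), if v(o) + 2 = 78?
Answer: 1/76 ≈ 0.013158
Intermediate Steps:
F = -280 (F = 4*(-70) = -280)
v(o) = 76 (v(o) = -2 + 78 = 76)
1/v(F) = 1/76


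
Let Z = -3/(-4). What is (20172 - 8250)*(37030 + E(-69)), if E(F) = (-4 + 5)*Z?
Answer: 882961203/2 ≈ 4.4148e+8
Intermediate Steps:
Z = ¾ (Z = -3*(-¼) = ¾ ≈ 0.75000)
E(F) = ¾ (E(F) = (-4 + 5)*(¾) = 1*(¾) = ¾)
(20172 - 8250)*(37030 + E(-69)) = (20172 - 8250)*(37030 + ¾) = 11922*(148123/4) = 882961203/2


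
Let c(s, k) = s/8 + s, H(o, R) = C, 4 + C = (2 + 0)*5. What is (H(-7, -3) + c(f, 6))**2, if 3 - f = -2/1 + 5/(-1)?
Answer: 4761/16 ≈ 297.56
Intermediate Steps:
f = 10 (f = 3 - (-2/1 + 5/(-1)) = 3 - (-2*1 + 5*(-1)) = 3 - (-2 - 5) = 3 - 1*(-7) = 3 + 7 = 10)
C = 6 (C = -4 + (2 + 0)*5 = -4 + 2*5 = -4 + 10 = 6)
H(o, R) = 6
c(s, k) = 9*s/8 (c(s, k) = s/8 + s = 9*s/8)
(H(-7, -3) + c(f, 6))**2 = (6 + (9/8)*10)**2 = (6 + 45/4)**2 = (69/4)**2 = 4761/16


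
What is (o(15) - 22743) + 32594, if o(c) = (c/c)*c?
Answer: 9866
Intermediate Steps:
o(c) = c (o(c) = 1*c = c)
(o(15) - 22743) + 32594 = (15 - 22743) + 32594 = -22728 + 32594 = 9866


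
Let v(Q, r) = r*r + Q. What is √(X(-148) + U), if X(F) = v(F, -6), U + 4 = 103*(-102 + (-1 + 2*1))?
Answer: I*√10519 ≈ 102.56*I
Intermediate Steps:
U = -10407 (U = -4 + 103*(-102 + (-1 + 2*1)) = -4 + 103*(-102 + (-1 + 2)) = -4 + 103*(-102 + 1) = -4 + 103*(-101) = -4 - 10403 = -10407)
v(Q, r) = Q + r² (v(Q, r) = r² + Q = Q + r²)
X(F) = 36 + F (X(F) = F + (-6)² = F + 36 = 36 + F)
√(X(-148) + U) = √((36 - 148) - 10407) = √(-112 - 10407) = √(-10519) = I*√10519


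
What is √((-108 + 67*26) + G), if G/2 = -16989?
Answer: 2*I*√8086 ≈ 179.84*I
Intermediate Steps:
G = -33978 (G = 2*(-16989) = -33978)
√((-108 + 67*26) + G) = √((-108 + 67*26) - 33978) = √((-108 + 1742) - 33978) = √(1634 - 33978) = √(-32344) = 2*I*√8086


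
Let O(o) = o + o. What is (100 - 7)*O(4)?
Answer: 744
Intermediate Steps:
O(o) = 2*o
(100 - 7)*O(4) = (100 - 7)*(2*4) = 93*8 = 744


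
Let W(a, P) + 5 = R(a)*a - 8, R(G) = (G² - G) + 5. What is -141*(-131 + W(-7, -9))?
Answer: 80511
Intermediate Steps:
R(G) = 5 + G² - G
W(a, P) = -13 + a*(5 + a² - a) (W(a, P) = -5 + ((5 + a² - a)*a - 8) = -5 + (a*(5 + a² - a) - 8) = -5 + (-8 + a*(5 + a² - a)) = -13 + a*(5 + a² - a))
-141*(-131 + W(-7, -9)) = -141*(-131 + (-13 - 7*(5 + (-7)² - 1*(-7)))) = -141*(-131 + (-13 - 7*(5 + 49 + 7))) = -141*(-131 + (-13 - 7*61)) = -141*(-131 + (-13 - 427)) = -141*(-131 - 440) = -141*(-571) = 80511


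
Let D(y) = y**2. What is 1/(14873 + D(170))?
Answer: 1/43773 ≈ 2.2845e-5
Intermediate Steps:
1/(14873 + D(170)) = 1/(14873 + 170**2) = 1/(14873 + 28900) = 1/43773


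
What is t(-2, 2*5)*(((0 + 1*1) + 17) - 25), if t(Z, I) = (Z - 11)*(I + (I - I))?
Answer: 910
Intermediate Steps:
t(Z, I) = I*(-11 + Z) (t(Z, I) = (-11 + Z)*(I + 0) = (-11 + Z)*I = I*(-11 + Z))
t(-2, 2*5)*(((0 + 1*1) + 17) - 25) = ((2*5)*(-11 - 2))*(((0 + 1*1) + 17) - 25) = (10*(-13))*(((0 + 1) + 17) - 25) = -130*((1 + 17) - 25) = -130*(18 - 25) = -130*(-7) = 910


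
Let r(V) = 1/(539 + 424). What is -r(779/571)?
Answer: -1/963 ≈ -0.0010384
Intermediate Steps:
r(V) = 1/963
-r(779/571) = -1*1/963 = -1/963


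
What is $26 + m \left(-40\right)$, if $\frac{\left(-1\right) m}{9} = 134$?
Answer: $48266$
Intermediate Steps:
$m = -1206$ ($m = \left(-9\right) 134 = -1206$)
$26 + m \left(-40\right) = 26 - -48240 = 26 + 48240 = 48266$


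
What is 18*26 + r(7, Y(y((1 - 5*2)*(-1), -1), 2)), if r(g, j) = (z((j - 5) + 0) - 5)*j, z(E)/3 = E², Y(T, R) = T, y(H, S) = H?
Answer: 855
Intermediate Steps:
z(E) = 3*E²
r(g, j) = j*(-5 + 3*(-5 + j)²) (r(g, j) = (3*((j - 5) + 0)² - 5)*j = (3*((-5 + j) + 0)² - 5)*j = (3*(-5 + j)² - 5)*j = (-5 + 3*(-5 + j)²)*j = j*(-5 + 3*(-5 + j)²))
18*26 + r(7, Y(y((1 - 5*2)*(-1), -1), 2)) = 18*26 + ((1 - 5*2)*(-1))*(-5 + 3*(-5 + (1 - 5*2)*(-1))²) = 468 + ((1 - 10)*(-1))*(-5 + 3*(-5 + (1 - 10)*(-1))²) = 468 + (-9*(-1))*(-5 + 3*(-5 - 9*(-1))²) = 468 + 9*(-5 + 3*(-5 + 9)²) = 468 + 9*(-5 + 3*4²) = 468 + 9*(-5 + 3*16) = 468 + 9*(-5 + 48) = 468 + 9*43 = 468 + 387 = 855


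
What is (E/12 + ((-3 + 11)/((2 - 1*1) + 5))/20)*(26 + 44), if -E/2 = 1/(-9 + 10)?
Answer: -7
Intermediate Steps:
E = -2 (E = -2/(-9 + 10) = -2/1 = -2*1 = -2)
(E/12 + ((-3 + 11)/((2 - 1*1) + 5))/20)*(26 + 44) = (-2/12 + ((-3 + 11)/((2 - 1*1) + 5))/20)*(26 + 44) = (-2*1/12 + (8/((2 - 1) + 5))*(1/20))*70 = (-⅙ + (8/(1 + 5))*(1/20))*70 = (-⅙ + (8/6)*(1/20))*70 = (-⅙ + (8*(⅙))*(1/20))*70 = (-⅙ + (4/3)*(1/20))*70 = (-⅙ + 1/15)*70 = -⅒*70 = -7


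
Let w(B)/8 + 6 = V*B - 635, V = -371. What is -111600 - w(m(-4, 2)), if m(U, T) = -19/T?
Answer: -134668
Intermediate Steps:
w(B) = -5128 - 2968*B (w(B) = -48 + 8*(-371*B - 635) = -48 + 8*(-635 - 371*B) = -48 + (-5080 - 2968*B) = -5128 - 2968*B)
-111600 - w(m(-4, 2)) = -111600 - (-5128 - (-56392)/2) = -111600 - (-5128 - 2968*(-19/2)) = -111600 - (-5128 + 28196) = -111600 - 1*23068 = -111600 - 23068 = -134668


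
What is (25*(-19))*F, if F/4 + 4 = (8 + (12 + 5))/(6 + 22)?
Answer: 41325/7 ≈ 5903.6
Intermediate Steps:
F = -87/7 (F = -16 + 4*((8 + (12 + 5))/(6 + 22)) = -16 + 4*((8 + 17)/28) = -16 + 4*(25*(1/28)) = -16 + 4*(25/28) = -16 + 25/7 = -87/7 ≈ -12.429)
(25*(-19))*F = (25*(-19))*(-87/7) = -475*(-87/7) = 41325/7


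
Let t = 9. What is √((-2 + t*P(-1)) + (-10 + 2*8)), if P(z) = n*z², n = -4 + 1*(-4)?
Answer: 2*I*√17 ≈ 8.2462*I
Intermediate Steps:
n = -8 (n = -4 - 4 = -8)
P(z) = -8*z²
√((-2 + t*P(-1)) + (-10 + 2*8)) = √((-2 + 9*(-8*(-1)²)) + (-10 + 2*8)) = √((-2 + 9*(-8*1)) + (-10 + 16)) = √((-2 + 9*(-8)) + 6) = √((-2 - 72) + 6) = √(-74 + 6) = √(-68) = 2*I*√17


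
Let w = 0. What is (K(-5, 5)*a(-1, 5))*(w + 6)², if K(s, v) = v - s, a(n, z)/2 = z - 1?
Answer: 2880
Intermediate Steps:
a(n, z) = -2 + 2*z (a(n, z) = 2*(z - 1) = 2*(-1 + z) = -2 + 2*z)
(K(-5, 5)*a(-1, 5))*(w + 6)² = ((5 - 1*(-5))*(-2 + 2*5))*(0 + 6)² = ((5 + 5)*(-2 + 10))*6² = (10*8)*36 = 80*36 = 2880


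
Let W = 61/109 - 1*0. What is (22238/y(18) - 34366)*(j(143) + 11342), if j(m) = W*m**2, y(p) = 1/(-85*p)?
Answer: -84589987421502/109 ≈ -7.7606e+11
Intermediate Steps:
W = 61/109 (W = 61*(1/109) + 0 = 61/109 + 0 = 61/109 ≈ 0.55963)
y(p) = -1/(85*p)
j(m) = 61*m**2/109
(22238/y(18) - 34366)*(j(143) + 11342) = (22238/((-1/85/18)) - 34366)*((61/109)*143**2 + 11342) = (22238/((-1/85*1/18)) - 34366)*((61/109)*20449 + 11342) = (22238/(-1/1530) - 34366)*(1247389/109 + 11342) = (22238*(-1530) - 34366)*(2483667/109) = (-34024140 - 34366)*(2483667/109) = -34058506*2483667/109 = -84589987421502/109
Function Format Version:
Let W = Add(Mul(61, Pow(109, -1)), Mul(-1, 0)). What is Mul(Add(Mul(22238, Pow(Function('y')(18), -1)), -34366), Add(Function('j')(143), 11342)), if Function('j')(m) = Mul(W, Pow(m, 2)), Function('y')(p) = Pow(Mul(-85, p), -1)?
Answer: Rational(-84589987421502, 109) ≈ -7.7606e+11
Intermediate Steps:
W = Rational(61, 109) (W = Add(Mul(61, Rational(1, 109)), 0) = Add(Rational(61, 109), 0) = Rational(61, 109) ≈ 0.55963)
Function('y')(p) = Mul(Rational(-1, 85), Pow(p, -1))
Function('j')(m) = Mul(Rational(61, 109), Pow(m, 2))
Mul(Add(Mul(22238, Pow(Function('y')(18), -1)), -34366), Add(Function('j')(143), 11342)) = Mul(Add(Mul(22238, Pow(Mul(Rational(-1, 85), Pow(18, -1)), -1)), -34366), Add(Mul(Rational(61, 109), Pow(143, 2)), 11342)) = Mul(Add(Mul(22238, Pow(Mul(Rational(-1, 85), Rational(1, 18)), -1)), -34366), Add(Mul(Rational(61, 109), 20449), 11342)) = Mul(Add(Mul(22238, Pow(Rational(-1, 1530), -1)), -34366), Add(Rational(1247389, 109), 11342)) = Mul(Add(Mul(22238, -1530), -34366), Rational(2483667, 109)) = Mul(Add(-34024140, -34366), Rational(2483667, 109)) = Mul(-34058506, Rational(2483667, 109)) = Rational(-84589987421502, 109)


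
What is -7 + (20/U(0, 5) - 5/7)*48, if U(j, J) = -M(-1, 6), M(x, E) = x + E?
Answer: -1633/7 ≈ -233.29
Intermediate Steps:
M(x, E) = E + x
U(j, J) = -5 (U(j, J) = -(6 - 1) = -1*5 = -5)
-7 + (20/U(0, 5) - 5/7)*48 = -7 + (20/(-5) - 5/7)*48 = -7 + (20*(-⅕) - 5*⅐)*48 = -7 + (-4 - 5/7)*48 = -7 - 33/7*48 = -7 - 1584/7 = -1633/7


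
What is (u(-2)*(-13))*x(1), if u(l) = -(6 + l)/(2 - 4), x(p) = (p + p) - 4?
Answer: 52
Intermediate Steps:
x(p) = -4 + 2*p (x(p) = 2*p - 4 = -4 + 2*p)
u(l) = 3 + l/2 (u(l) = -(6 + l)/(-2) = -(6 + l)*(-1)/2 = -(-3 - l/2) = 3 + l/2)
(u(-2)*(-13))*x(1) = ((3 + (½)*(-2))*(-13))*(-4 + 2*1) = ((3 - 1)*(-13))*(-4 + 2) = (2*(-13))*(-2) = -26*(-2) = 52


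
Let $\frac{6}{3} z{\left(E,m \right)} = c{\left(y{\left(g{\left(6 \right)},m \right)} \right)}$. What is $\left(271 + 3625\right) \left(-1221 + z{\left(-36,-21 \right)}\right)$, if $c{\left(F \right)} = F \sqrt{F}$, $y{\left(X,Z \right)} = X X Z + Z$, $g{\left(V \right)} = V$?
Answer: $-4757016 - 1513596 i \sqrt{777} \approx -4.757 \cdot 10^{6} - 4.2191 \cdot 10^{7} i$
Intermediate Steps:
$y{\left(X,Z \right)} = Z + Z X^{2}$ ($y{\left(X,Z \right)} = X^{2} Z + Z = Z X^{2} + Z = Z + Z X^{2}$)
$c{\left(F \right)} = F^{\frac{3}{2}}$
$z{\left(E,m \right)} = \frac{37 \sqrt{37} m^{\frac{3}{2}}}{2}$ ($z{\left(E,m \right)} = \frac{\left(m \left(1 + 6^{2}\right)\right)^{\frac{3}{2}}}{2} = \frac{\left(m \left(1 + 36\right)\right)^{\frac{3}{2}}}{2} = \frac{\left(m 37\right)^{\frac{3}{2}}}{2} = \frac{\left(37 m\right)^{\frac{3}{2}}}{2} = \frac{37 \sqrt{37} m^{\frac{3}{2}}}{2}$)
$\left(271 + 3625\right) \left(-1221 + z{\left(-36,-21 \right)}\right) = \left(271 + 3625\right) \left(-1221 + \frac{37 \sqrt{37} \left(-21\right)^{\frac{3}{2}}}{2}\right) = 3896 \left(-1221 + \frac{37 \sqrt{37} \left(- 21 i \sqrt{21}\right)}{2}\right) = 3896 \left(-1221 - \frac{777 i \sqrt{777}}{2}\right) = -4757016 - 1513596 i \sqrt{777}$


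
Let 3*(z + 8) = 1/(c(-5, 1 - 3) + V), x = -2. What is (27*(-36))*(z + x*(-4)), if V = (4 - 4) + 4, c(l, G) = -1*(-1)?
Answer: -324/5 ≈ -64.800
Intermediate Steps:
c(l, G) = 1
V = 4 (V = 0 + 4 = 4)
z = -119/15 (z = -8 + 1/(3*(1 + 4)) = -8 + (⅓)/5 = -8 + (⅓)*(⅕) = -8 + 1/15 = -119/15 ≈ -7.9333)
(27*(-36))*(z + x*(-4)) = (27*(-36))*(-119/15 - 2*(-4)) = -972*(-119/15 + 8) = -972*1/15 = -324/5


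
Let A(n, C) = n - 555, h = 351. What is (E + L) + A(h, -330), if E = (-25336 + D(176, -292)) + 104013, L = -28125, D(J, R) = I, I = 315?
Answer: 50663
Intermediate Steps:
D(J, R) = 315
A(n, C) = -555 + n
E = 78992 (E = (-25336 + 315) + 104013 = -25021 + 104013 = 78992)
(E + L) + A(h, -330) = (78992 - 28125) + (-555 + 351) = 50867 - 204 = 50663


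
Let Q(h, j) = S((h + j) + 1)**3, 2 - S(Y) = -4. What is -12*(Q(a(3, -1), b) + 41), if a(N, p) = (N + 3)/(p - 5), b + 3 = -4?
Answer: -3084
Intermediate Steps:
S(Y) = 6 (S(Y) = 2 - 1*(-4) = 2 + 4 = 6)
b = -7 (b = -3 - 4 = -7)
a(N, p) = (3 + N)/(-5 + p)
Q(h, j) = 216 (Q(h, j) = 6**3 = 216)
-12*(Q(a(3, -1), b) + 41) = -12*(216 + 41) = -12*257 = -3084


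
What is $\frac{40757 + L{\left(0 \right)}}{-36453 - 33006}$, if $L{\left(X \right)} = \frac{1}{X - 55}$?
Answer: $- \frac{2241634}{3820245} \approx -0.58678$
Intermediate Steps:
$L{\left(X \right)} = \frac{1}{-55 + X}$
$\frac{40757 + L{\left(0 \right)}}{-36453 - 33006} = \frac{40757 + \frac{1}{-55 + 0}}{-36453 - 33006} = \frac{40757 + \frac{1}{-55}}{-69459} = \left(40757 - \frac{1}{55}\right) \left(- \frac{1}{69459}\right) = \frac{2241634}{55} \left(- \frac{1}{69459}\right) = - \frac{2241634}{3820245}$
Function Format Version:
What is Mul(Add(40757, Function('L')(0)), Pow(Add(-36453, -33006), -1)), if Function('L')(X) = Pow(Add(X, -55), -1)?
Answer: Rational(-2241634, 3820245) ≈ -0.58678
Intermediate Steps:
Function('L')(X) = Pow(Add(-55, X), -1)
Mul(Add(40757, Function('L')(0)), Pow(Add(-36453, -33006), -1)) = Mul(Add(40757, Pow(Add(-55, 0), -1)), Pow(Add(-36453, -33006), -1)) = Mul(Add(40757, Pow(-55, -1)), Pow(-69459, -1)) = Mul(Add(40757, Rational(-1, 55)), Rational(-1, 69459)) = Mul(Rational(2241634, 55), Rational(-1, 69459)) = Rational(-2241634, 3820245)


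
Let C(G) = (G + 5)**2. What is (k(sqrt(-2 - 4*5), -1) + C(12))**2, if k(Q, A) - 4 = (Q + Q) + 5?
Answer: 88716 + 1192*I*sqrt(22) ≈ 88716.0 + 5591.0*I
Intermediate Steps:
C(G) = (5 + G)**2
k(Q, A) = 9 + 2*Q (k(Q, A) = 4 + ((Q + Q) + 5) = 4 + (2*Q + 5) = 4 + (5 + 2*Q) = 9 + 2*Q)
(k(sqrt(-2 - 4*5), -1) + C(12))**2 = ((9 + 2*sqrt(-2 - 4*5)) + (5 + 12)**2)**2 = ((9 + 2*sqrt(-2 - 20)) + 17**2)**2 = ((9 + 2*sqrt(-22)) + 289)**2 = ((9 + 2*(I*sqrt(22))) + 289)**2 = ((9 + 2*I*sqrt(22)) + 289)**2 = (298 + 2*I*sqrt(22))**2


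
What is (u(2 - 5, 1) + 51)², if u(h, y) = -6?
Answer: 2025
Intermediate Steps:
(u(2 - 5, 1) + 51)² = (-6 + 51)² = 45² = 2025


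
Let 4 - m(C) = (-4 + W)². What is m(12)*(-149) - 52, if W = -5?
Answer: 11421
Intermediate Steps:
m(C) = -77 (m(C) = 4 - (-4 - 5)² = 4 - 1*(-9)² = 4 - 1*81 = 4 - 81 = -77)
m(12)*(-149) - 52 = -77*(-149) - 52 = 11473 - 52 = 11421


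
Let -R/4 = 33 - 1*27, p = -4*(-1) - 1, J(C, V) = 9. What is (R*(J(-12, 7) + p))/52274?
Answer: -144/26137 ≈ -0.0055094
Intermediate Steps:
p = 3 (p = 4 - 1 = 3)
R = -24 (R = -4*(33 - 1*27) = -4*(33 - 27) = -4*6 = -24)
(R*(J(-12, 7) + p))/52274 = -24*(9 + 3)/52274 = -24*12*(1/52274) = -288*1/52274 = -144/26137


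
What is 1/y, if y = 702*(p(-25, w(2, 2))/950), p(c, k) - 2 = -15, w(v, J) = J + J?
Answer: -475/4563 ≈ -0.10410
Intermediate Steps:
w(v, J) = 2*J
p(c, k) = -13 (p(c, k) = 2 - 15 = -13)
y = -4563/475 (y = 702*(-13/950) = -4563/475 ≈ -9.6063)
1/y = 1/(-4563/475) = -475/4563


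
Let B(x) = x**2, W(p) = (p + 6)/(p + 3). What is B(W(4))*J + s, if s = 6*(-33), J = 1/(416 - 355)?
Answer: -591722/2989 ≈ -197.97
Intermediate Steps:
W(p) = (6 + p)/(3 + p)
J = 1/61 ≈ 0.016393
s = -198
B(W(4))*J + s = ((6 + 4)/(3 + 4))**2*(1/61) - 198 = (10/7)**2*(1/61) - 198 = (100/49)*(1/61) - 198 = 100/2989 - 198 = -591722/2989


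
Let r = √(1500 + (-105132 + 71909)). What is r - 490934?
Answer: -490934 + I*√31723 ≈ -4.9093e+5 + 178.11*I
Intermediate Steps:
r = I*√31723 (r = √(1500 - 33223) = √(-31723) = I*√31723 ≈ 178.11*I)
r - 490934 = I*√31723 - 490934 = -490934 + I*√31723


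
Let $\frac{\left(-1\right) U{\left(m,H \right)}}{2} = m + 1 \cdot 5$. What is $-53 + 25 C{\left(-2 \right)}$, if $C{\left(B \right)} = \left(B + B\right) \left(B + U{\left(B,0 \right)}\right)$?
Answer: $747$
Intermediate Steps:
$U{\left(m,H \right)} = -10 - 2 m$ ($U{\left(m,H \right)} = - 2 \left(m + 1 \cdot 5\right) = - 2 \left(m + 5\right) = - 2 \left(5 + m\right) = -10 - 2 m$)
$C{\left(B \right)} = 2 B \left(-10 - B\right)$ ($C{\left(B \right)} = \left(B + B\right) \left(B - \left(10 + 2 B\right)\right) = 2 B \left(-10 - B\right)$)
$-53 + 25 C{\left(-2 \right)} = -53 + 25 \cdot 2 \left(-2\right) \left(-10 - -2\right) = -53 + 25 \cdot 2 \left(-2\right) \left(-10 + 2\right) = -53 + 25 \cdot 2 \left(-2\right) \left(-8\right) = -53 + 25 \cdot 32 = -53 + 800 = 747$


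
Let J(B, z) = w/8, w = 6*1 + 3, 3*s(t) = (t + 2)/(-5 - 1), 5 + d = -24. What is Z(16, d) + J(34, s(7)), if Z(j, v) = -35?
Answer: -271/8 ≈ -33.875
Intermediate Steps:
d = -29 (d = -5 - 24 = -29)
s(t) = -⅑ - t/18 (s(t) = ((t + 2)/(-5 - 1))/3 = ((2 + t)/(-6))/3 = ((2 + t)*(-⅙))/3 = (-⅓ - t/6)/3 = -⅑ - t/18)
w = 9 (w = 6 + 3 = 9)
J(B, z) = 9/8
Z(16, d) + J(34, s(7)) = -35 + 9/8 = -271/8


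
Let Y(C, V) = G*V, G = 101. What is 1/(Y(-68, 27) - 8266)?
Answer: -1/5539 ≈ -0.00018054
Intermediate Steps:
Y(C, V) = 101*V
1/(Y(-68, 27) - 8266) = 1/(101*27 - 8266) = 1/(2727 - 8266) = 1/(-5539) = -1/5539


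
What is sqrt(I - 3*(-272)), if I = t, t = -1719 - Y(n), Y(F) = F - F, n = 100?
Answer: I*sqrt(903) ≈ 30.05*I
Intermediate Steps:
Y(F) = 0
t = -1719 (t = -1719 - 1*0 = -1719 + 0 = -1719)
I = -1719
sqrt(I - 3*(-272)) = sqrt(-1719 - 3*(-272)) = sqrt(-1719 + 816) = sqrt(-903) = I*sqrt(903)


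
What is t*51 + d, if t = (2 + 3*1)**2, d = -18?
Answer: 1257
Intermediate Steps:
t = 25 (t = (2 + 3)**2 = 5**2 = 25)
t*51 + d = 25*51 - 18 = 1275 - 18 = 1257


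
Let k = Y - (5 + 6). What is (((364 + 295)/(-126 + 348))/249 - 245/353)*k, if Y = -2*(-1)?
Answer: 13310483/2168126 ≈ 6.1392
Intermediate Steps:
Y = 2
k = -9 (k = 2 - (5 + 6) = 2 - 1*11 = 2 - 11 = -9)
(((364 + 295)/(-126 + 348))/249 - 245/353)*k = (((364 + 295)/(-126 + 348))/249 - 245/353)*(-9) = ((659/222)*(1/249) - 245*1/353)*(-9) = ((659*(1/222))*(1/249) - 245/353)*(-9) = ((659/222)*(1/249) - 245/353)*(-9) = (659/55278 - 245/353)*(-9) = -13310483/19513134*(-9) = 13310483/2168126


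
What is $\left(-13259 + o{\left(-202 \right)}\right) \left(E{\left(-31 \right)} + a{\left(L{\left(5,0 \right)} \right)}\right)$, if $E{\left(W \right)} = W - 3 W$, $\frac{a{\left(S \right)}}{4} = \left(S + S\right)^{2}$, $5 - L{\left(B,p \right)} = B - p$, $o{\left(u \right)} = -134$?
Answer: $-830366$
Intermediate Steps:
$L{\left(B,p \right)} = 5 + p - B$ ($L{\left(B,p \right)} = 5 - \left(B - p\right) = 5 + p - B$)
$a{\left(S \right)} = 16 S^{2}$ ($a{\left(S \right)} = 4 \left(S + S\right)^{2} = 4 \left(2 S\right)^{2} = 4 \cdot 4 S^{2} = 16 S^{2}$)
$E{\left(W \right)} = - 2 W$
$\left(-13259 + o{\left(-202 \right)}\right) \left(E{\left(-31 \right)} + a{\left(L{\left(5,0 \right)} \right)}\right) = \left(-13259 - 134\right) \left(\left(-2\right) \left(-31\right) + 16 \left(5 + 0 - 5\right)^{2}\right) = - 13393 \left(62 + 16 \left(5 + 0 - 5\right)^{2}\right) = - 13393 \left(62 + 16 \cdot 0^{2}\right) = - 13393 \left(62 + 16 \cdot 0\right) = - 13393 \left(62 + 0\right) = \left(-13393\right) 62 = -830366$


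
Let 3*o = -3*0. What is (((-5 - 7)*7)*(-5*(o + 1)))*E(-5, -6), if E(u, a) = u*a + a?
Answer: 10080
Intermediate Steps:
E(u, a) = a + a*u (E(u, a) = a*u + a = a + a*u)
o = 0 (o = (-3*0)/3 = (⅓)*0 = 0)
(((-5 - 7)*7)*(-5*(o + 1)))*E(-5, -6) = (((-5 - 7)*7)*(-5*(0 + 1)))*(-6*(1 - 5)) = ((-12*7)*(-5*1))*(-6*(-4)) = -84*(-5)*24 = 420*24 = 10080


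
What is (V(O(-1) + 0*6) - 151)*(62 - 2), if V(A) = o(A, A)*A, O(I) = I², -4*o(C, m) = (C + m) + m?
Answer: -9105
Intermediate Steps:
o(C, m) = -m/2 - C/4 (o(C, m) = -((C + m) + m)/4 = -(C + 2*m)/4 = -m/2 - C/4)
V(A) = -3*A²/4 (V(A) = (-A/2 - A/4)*A = (-3*A/4)*A = -3*A²/4)
(V(O(-1) + 0*6) - 151)*(62 - 2) = (-3*((-1)² + 0*6)²/4 - 151)*(62 - 2) = (-3*(1 + 0)²/4 - 151)*60 = (-¾*1² - 151)*60 = (-¾*1 - 151)*60 = (-¾ - 151)*60 = -607/4*60 = -9105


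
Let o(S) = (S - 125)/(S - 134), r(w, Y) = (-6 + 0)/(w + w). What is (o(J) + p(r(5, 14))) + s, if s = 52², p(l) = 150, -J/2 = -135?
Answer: 388289/136 ≈ 2855.1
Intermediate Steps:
J = 270 (J = -2*(-135) = 270)
r(w, Y) = -3/w (r(w, Y) = -6*1/(2*w) = -3/w)
o(S) = (-125 + S)/(-134 + S)
s = 2704
(o(J) + p(r(5, 14))) + s = ((-125 + 270)/(-134 + 270) + 150) + 2704 = (145/136 + 150) + 2704 = 20545/136 + 2704 = 388289/136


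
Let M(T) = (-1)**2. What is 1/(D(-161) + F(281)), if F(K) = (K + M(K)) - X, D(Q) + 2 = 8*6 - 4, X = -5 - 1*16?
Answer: 1/345 ≈ 0.0028986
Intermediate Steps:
M(T) = 1
X = -21 (X = -5 - 16 = -21)
D(Q) = 42 (D(Q) = -2 + (8*6 - 4) = -2 + (48 - 4) = -2 + 44 = 42)
F(K) = 22 + K (F(K) = (K + 1) - 1*(-21) = (1 + K) + 21 = 22 + K)
1/(D(-161) + F(281)) = 1/(42 + (22 + 281)) = 1/(42 + 303) = 1/345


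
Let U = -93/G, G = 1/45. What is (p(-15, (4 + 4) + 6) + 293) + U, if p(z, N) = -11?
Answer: -3903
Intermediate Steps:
G = 1/45 ≈ 0.022222
U = -4185 (U = -93/1/45 = -93*45 = -4185)
(p(-15, (4 + 4) + 6) + 293) + U = (-11 + 293) - 4185 = 282 - 4185 = -3903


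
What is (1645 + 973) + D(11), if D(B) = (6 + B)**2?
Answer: 2907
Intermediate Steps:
(1645 + 973) + D(11) = (1645 + 973) + (6 + 11)**2 = 2618 + 17**2 = 2618 + 289 = 2907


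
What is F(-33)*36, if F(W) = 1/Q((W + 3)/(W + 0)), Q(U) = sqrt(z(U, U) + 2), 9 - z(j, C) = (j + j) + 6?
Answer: 36*sqrt(385)/35 ≈ 20.182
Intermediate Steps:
z(j, C) = 3 - 2*j (z(j, C) = 9 - ((j + j) + 6) = 9 - (2*j + 6) = 9 - (6 + 2*j) = 9 + (-6 - 2*j) = 3 - 2*j)
Q(U) = sqrt(5 - 2*U) (Q(U) = sqrt((3 - 2*U) + 2) = sqrt(5 - 2*U))
F(W) = 1/sqrt(5 - 2*(3 + W)/W) (F(W) = 1/(sqrt(5 - 2*(W + 3)/(W + 0))) = 1/(sqrt(5 - 2*(3 + W)/W)) = 1/sqrt(5 - 2*(3 + W)/W))
F(-33)*36 = (sqrt(3)/(3*sqrt((-2 - 33)/(-33))))*36 = (sqrt(3)/(3*sqrt(-1/33*(-35))))*36 = (sqrt(3)/(3*sqrt(35/33)))*36 = (sqrt(3)*(sqrt(1155)/35)/3)*36 = (sqrt(385)/35)*36 = 36*sqrt(385)/35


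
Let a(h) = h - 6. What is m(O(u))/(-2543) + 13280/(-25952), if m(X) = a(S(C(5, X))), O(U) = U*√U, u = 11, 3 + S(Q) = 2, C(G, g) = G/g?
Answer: -1049668/2062373 ≈ -0.50896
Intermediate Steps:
S(Q) = -1 (S(Q) = -3 + 2 = -1)
a(h) = -6 + h
O(U) = U^(3/2)
m(X) = -7 (m(X) = -6 - 1 = -7)
m(O(u))/(-2543) + 13280/(-25952) = -7/(-2543) + 13280/(-25952) = -7*(-1/2543) + 13280*(-1/25952) = 7/2543 - 415/811 = -1049668/2062373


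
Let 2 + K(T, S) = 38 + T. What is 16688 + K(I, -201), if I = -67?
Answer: 16657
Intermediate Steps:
K(T, S) = 36 + T (K(T, S) = -2 + (38 + T) = 36 + T)
16688 + K(I, -201) = 16688 + (36 - 67) = 16688 - 31 = 16657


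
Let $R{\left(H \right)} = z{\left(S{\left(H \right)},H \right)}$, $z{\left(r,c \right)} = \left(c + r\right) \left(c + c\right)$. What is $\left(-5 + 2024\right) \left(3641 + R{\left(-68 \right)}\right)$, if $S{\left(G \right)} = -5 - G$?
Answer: $8724099$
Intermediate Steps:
$z{\left(r,c \right)} = 2 c \left(c + r\right)$ ($z{\left(r,c \right)} = \left(c + r\right) 2 c = 2 c \left(c + r\right)$)
$R{\left(H \right)} = - 10 H$ ($R{\left(H \right)} = 2 H \left(H - \left(5 + H\right)\right) = 2 H \left(-5\right) = - 10 H$)
$\left(-5 + 2024\right) \left(3641 + R{\left(-68 \right)}\right) = \left(-5 + 2024\right) \left(3641 - -680\right) = 2019 \left(3641 + 680\right) = 2019 \cdot 4321 = 8724099$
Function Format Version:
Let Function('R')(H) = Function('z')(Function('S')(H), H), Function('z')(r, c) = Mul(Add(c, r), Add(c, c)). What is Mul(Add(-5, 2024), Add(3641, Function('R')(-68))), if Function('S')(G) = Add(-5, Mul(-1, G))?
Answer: 8724099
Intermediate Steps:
Function('z')(r, c) = Mul(2, c, Add(c, r)) (Function('z')(r, c) = Mul(Add(c, r), Mul(2, c)) = Mul(2, c, Add(c, r)))
Function('R')(H) = Mul(-10, H) (Function('R')(H) = Mul(2, H, Add(H, Add(-5, Mul(-1, H)))) = Mul(2, H, -5) = Mul(-10, H))
Mul(Add(-5, 2024), Add(3641, Function('R')(-68))) = Mul(Add(-5, 2024), Add(3641, Mul(-10, -68))) = Mul(2019, Add(3641, 680)) = Mul(2019, 4321) = 8724099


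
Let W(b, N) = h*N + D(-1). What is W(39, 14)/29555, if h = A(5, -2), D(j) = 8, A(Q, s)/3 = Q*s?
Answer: -412/29555 ≈ -0.013940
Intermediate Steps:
A(Q, s) = 3*Q*s (A(Q, s) = 3*(Q*s) = 3*Q*s)
h = -30 (h = 3*5*(-2) = -30)
W(b, N) = 8 - 30*N (W(b, N) = -30*N + 8 = 8 - 30*N)
W(39, 14)/29555 = (8 - 30*14)/29555 = (8 - 420)*(1/29555) = -412*1/29555 = -412/29555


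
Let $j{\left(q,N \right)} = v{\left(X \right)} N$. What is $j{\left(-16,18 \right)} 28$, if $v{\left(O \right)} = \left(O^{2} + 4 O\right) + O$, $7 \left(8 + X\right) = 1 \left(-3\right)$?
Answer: $\frac{101952}{7} \approx 14565.0$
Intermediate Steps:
$X = - \frac{59}{7}$ ($X = -8 + \frac{1 \left(-3\right)}{7} = -8 + \frac{1}{7} \left(-3\right) = -8 - \frac{3}{7} = - \frac{59}{7} \approx -8.4286$)
$v{\left(O \right)} = O^{2} + 5 O$
$j{\left(q,N \right)} = \frac{1416 N}{49}$ ($j{\left(q,N \right)} = - \frac{59 \left(5 - \frac{59}{7}\right)}{7} N = \left(- \frac{59}{7}\right) \left(- \frac{24}{7}\right) N = \frac{1416 N}{49}$)
$j{\left(-16,18 \right)} 28 = \frac{1416}{49} \cdot 18 \cdot 28 = \frac{25488}{49} \cdot 28 = \frac{101952}{7}$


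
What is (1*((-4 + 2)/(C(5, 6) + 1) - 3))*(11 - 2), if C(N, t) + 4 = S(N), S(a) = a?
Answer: -36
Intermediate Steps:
C(N, t) = -4 + N
(1*((-4 + 2)/(C(5, 6) + 1) - 3))*(11 - 2) = (1*((-4 + 2)/((-4 + 5) + 1) - 3))*(11 - 2) = (1*(-2/(1 + 1) - 3))*9 = (1*(-2/2 - 3))*9 = (1*(-2*1/2 - 3))*9 = (1*(-1 - 3))*9 = (1*(-4))*9 = -4*9 = -36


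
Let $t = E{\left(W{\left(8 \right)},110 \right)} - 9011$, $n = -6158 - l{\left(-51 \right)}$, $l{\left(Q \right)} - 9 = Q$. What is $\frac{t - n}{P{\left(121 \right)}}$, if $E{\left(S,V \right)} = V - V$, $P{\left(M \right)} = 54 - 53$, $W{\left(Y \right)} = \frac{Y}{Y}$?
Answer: $-2895$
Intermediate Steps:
$W{\left(Y \right)} = 1$
$P{\left(M \right)} = 1$
$E{\left(S,V \right)} = 0$
$l{\left(Q \right)} = 9 + Q$
$n = -6116$ ($n = -6158 - \left(9 - 51\right) = -6158 - -42 = -6158 + 42 = -6116$)
$t = -9011$ ($t = 0 - 9011 = -9011$)
$\frac{t - n}{P{\left(121 \right)}} = \frac{-9011 - -6116}{1} = \left(-9011 + 6116\right) 1 = \left(-2895\right) 1 = -2895$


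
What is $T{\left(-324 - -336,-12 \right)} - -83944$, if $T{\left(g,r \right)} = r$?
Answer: $83932$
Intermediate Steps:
$T{\left(-324 - -336,-12 \right)} - -83944 = -12 - -83944 = -12 + 83944 = 83932$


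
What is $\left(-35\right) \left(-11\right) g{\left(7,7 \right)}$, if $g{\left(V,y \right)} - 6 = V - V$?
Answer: $2310$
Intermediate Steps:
$g{\left(V,y \right)} = 6$ ($g{\left(V,y \right)} = 6 + \left(V - V\right) = 6 + 0 = 6$)
$\left(-35\right) \left(-11\right) g{\left(7,7 \right)} = \left(-35\right) \left(-11\right) 6 = 385 \cdot 6 = 2310$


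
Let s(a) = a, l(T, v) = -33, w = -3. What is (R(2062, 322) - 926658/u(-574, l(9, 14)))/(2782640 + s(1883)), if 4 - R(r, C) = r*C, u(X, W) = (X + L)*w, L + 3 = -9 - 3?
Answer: -7987374/33471103 ≈ -0.23863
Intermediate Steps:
L = -15 (L = -3 + (-9 - 3) = -3 - 12 = -15)
u(X, W) = 45 - 3*X (u(X, W) = (X - 15)*(-3) = (-15 + X)*(-3) = 45 - 3*X)
R(r, C) = 4 - C*r (R(r, C) = 4 - r*C = 4 - C*r)
(R(2062, 322) - 926658/u(-574, l(9, 14)))/(2782640 + s(1883)) = ((4 - 1*322*2062) - 926658/(45 - 3*(-574)))/(2782640 + 1883) = ((4 - 663964) - 926658/(45 + 1722))/2784523 = (-663960 - 926658/1767)*(1/2784523) = (-663960 - 926658*1/1767)*(1/2784523) = (-663960 - 308886/589)*(1/2784523) = -391381326/589*1/2784523 = -7987374/33471103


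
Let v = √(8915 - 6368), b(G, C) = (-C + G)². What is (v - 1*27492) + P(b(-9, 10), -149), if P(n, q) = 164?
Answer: -27328 + 3*√283 ≈ -27278.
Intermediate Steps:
b(G, C) = (G - C)²
v = 3*√283 (v = √2547 = 3*√283 ≈ 50.468)
(v - 1*27492) + P(b(-9, 10), -149) = (3*√283 - 1*27492) + 164 = (3*√283 - 27492) + 164 = (-27492 + 3*√283) + 164 = -27328 + 3*√283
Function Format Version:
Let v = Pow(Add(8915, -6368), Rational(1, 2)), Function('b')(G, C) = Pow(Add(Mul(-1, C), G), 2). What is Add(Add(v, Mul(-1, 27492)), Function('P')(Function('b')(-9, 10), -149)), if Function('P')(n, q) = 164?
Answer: Add(-27328, Mul(3, Pow(283, Rational(1, 2)))) ≈ -27278.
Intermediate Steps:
Function('b')(G, C) = Pow(Add(G, Mul(-1, C)), 2)
v = Mul(3, Pow(283, Rational(1, 2))) (v = Pow(2547, Rational(1, 2)) = Mul(3, Pow(283, Rational(1, 2))) ≈ 50.468)
Add(Add(v, Mul(-1, 27492)), Function('P')(Function('b')(-9, 10), -149)) = Add(Add(Mul(3, Pow(283, Rational(1, 2))), Mul(-1, 27492)), 164) = Add(Add(Mul(3, Pow(283, Rational(1, 2))), -27492), 164) = Add(Add(-27492, Mul(3, Pow(283, Rational(1, 2)))), 164) = Add(-27328, Mul(3, Pow(283, Rational(1, 2))))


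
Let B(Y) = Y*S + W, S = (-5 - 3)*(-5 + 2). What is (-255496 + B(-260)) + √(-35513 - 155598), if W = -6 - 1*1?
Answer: -261743 + I*√191111 ≈ -2.6174e+5 + 437.16*I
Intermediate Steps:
S = 24 (S = -8*(-3) = 24)
W = -7 (W = -6 - 1 = -7)
B(Y) = -7 + 24*Y (B(Y) = Y*24 - 7 = 24*Y - 7 = -7 + 24*Y)
(-255496 + B(-260)) + √(-35513 - 155598) = (-255496 + (-7 + 24*(-260))) + √(-35513 - 155598) = (-255496 + (-7 - 6240)) + √(-191111) = (-255496 - 6247) + I*√191111 = -261743 + I*√191111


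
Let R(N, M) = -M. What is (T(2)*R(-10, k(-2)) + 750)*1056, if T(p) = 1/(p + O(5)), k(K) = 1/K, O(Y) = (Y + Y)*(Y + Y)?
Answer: 13464088/17 ≈ 7.9201e+5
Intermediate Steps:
O(Y) = 4*Y**2 (O(Y) = (2*Y)*(2*Y) = 4*Y**2)
T(p) = 1/(100 + p) (T(p) = 1/(p + 4*5**2) = 1/(p + 4*25) = 1/(p + 100) = 1/(100 + p))
(T(2)*R(-10, k(-2)) + 750)*1056 = ((-1/(-2))/(100 + 2) + 750)*1056 = ((-1*(-1/2))/102 + 750)*1056 = ((1/102)*(1/2) + 750)*1056 = (1/204 + 750)*1056 = (153001/204)*1056 = 13464088/17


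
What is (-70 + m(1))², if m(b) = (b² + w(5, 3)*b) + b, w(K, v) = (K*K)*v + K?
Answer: 144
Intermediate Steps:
w(K, v) = K + v*K² (w(K, v) = K²*v + K = v*K² + K = K + v*K²)
m(b) = b² + 81*b (m(b) = (b² + (5*(1 + 5*3))*b) + b = (b² + (5*(1 + 15))*b) + b = (b² + (5*16)*b) + b = (b² + 80*b) + b = b² + 81*b)
(-70 + m(1))² = (-70 + 1*(81 + 1))² = (-70 + 1*82)² = (-70 + 82)² = 12² = 144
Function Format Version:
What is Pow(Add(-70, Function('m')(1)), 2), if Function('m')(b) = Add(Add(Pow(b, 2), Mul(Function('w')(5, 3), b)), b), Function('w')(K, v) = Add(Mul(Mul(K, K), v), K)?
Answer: 144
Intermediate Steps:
Function('w')(K, v) = Add(K, Mul(v, Pow(K, 2))) (Function('w')(K, v) = Add(Mul(Pow(K, 2), v), K) = Add(Mul(v, Pow(K, 2)), K) = Add(K, Mul(v, Pow(K, 2))))
Function('m')(b) = Add(Pow(b, 2), Mul(81, b)) (Function('m')(b) = Add(Add(Pow(b, 2), Mul(Mul(5, Add(1, Mul(5, 3))), b)), b) = Add(Add(Pow(b, 2), Mul(Mul(5, Add(1, 15)), b)), b) = Add(Add(Pow(b, 2), Mul(Mul(5, 16), b)), b) = Add(Add(Pow(b, 2), Mul(80, b)), b) = Add(Pow(b, 2), Mul(81, b)))
Pow(Add(-70, Function('m')(1)), 2) = Pow(Add(-70, Mul(1, Add(81, 1))), 2) = Pow(Add(-70, Mul(1, 82)), 2) = Pow(Add(-70, 82), 2) = Pow(12, 2) = 144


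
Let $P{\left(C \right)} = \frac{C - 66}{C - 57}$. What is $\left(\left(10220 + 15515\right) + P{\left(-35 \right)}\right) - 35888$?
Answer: $- \frac{933975}{92} \approx -10152.0$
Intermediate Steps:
$P{\left(C \right)} = \frac{-66 + C}{-57 + C}$
$\left(\left(10220 + 15515\right) + P{\left(-35 \right)}\right) - 35888 = \left(\left(10220 + 15515\right) + \frac{-66 - 35}{-57 - 35}\right) - 35888 = \left(25735 + \frac{1}{-92} \left(-101\right)\right) - 35888 = \left(25735 - - \frac{101}{92}\right) - 35888 = \left(25735 + \frac{101}{92}\right) - 35888 = \frac{2367721}{92} - 35888 = - \frac{933975}{92}$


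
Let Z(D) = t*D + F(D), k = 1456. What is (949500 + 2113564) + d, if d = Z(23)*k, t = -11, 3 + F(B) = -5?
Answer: 2683048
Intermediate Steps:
F(B) = -8 (F(B) = -3 - 5 = -8)
Z(D) = -8 - 11*D (Z(D) = -11*D - 8 = -8 - 11*D)
d = -380016 (d = (-8 - 11*23)*1456 = (-8 - 253)*1456 = -261*1456 = -380016)
(949500 + 2113564) + d = (949500 + 2113564) - 380016 = 3063064 - 380016 = 2683048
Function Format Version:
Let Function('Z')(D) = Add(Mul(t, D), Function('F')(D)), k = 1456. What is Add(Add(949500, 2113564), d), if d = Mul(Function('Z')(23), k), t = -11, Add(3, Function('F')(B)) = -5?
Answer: 2683048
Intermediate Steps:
Function('F')(B) = -8 (Function('F')(B) = Add(-3, -5) = -8)
Function('Z')(D) = Add(-8, Mul(-11, D)) (Function('Z')(D) = Add(Mul(-11, D), -8) = Add(-8, Mul(-11, D)))
d = -380016 (d = Mul(Add(-8, Mul(-11, 23)), 1456) = Mul(Add(-8, -253), 1456) = Mul(-261, 1456) = -380016)
Add(Add(949500, 2113564), d) = Add(Add(949500, 2113564), -380016) = Add(3063064, -380016) = 2683048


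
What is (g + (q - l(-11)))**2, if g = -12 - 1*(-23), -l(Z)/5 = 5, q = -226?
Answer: 36100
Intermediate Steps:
l(Z) = -25 (l(Z) = -5*5 = -25)
g = 11 (g = -12 + 23 = 11)
(g + (q - l(-11)))**2 = (11 + (-226 - 1*(-25)))**2 = (11 + (-226 + 25))**2 = (11 - 201)**2 = (-190)**2 = 36100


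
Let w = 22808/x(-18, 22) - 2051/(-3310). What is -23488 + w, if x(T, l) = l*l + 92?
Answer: -2794037839/119160 ≈ -23448.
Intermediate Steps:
x(T, l) = 92 + l² (x(T, l) = l² + 92 = 92 + l²)
w = 4792241/119160 (w = 22808/(92 + 22²) - 2051/(-3310) = 22808/(92 + 484) - 2051*(-1/3310) = 22808/576 + 2051/3310 = 22808*(1/576) + 2051/3310 = 2851/72 + 2051/3310 = 4792241/119160 ≈ 40.217)
-23488 + w = -23488 + 4792241/119160 = -2794037839/119160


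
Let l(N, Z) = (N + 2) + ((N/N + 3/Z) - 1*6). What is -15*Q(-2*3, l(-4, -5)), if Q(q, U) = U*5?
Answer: 570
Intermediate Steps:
l(N, Z) = -3 + N + 3/Z (l(N, Z) = (2 + N) + ((1 + 3/Z) - 6) = (2 + N) + (-5 + 3/Z) = -3 + N + 3/Z)
Q(q, U) = 5*U
-15*Q(-2*3, l(-4, -5)) = -75*(-3 - 4 + 3/(-5)) = -75*(-3 - 4 + 3*(-1/5)) = -75*(-3 - 4 - 3/5) = -75*(-38)/5 = -15*(-38) = 570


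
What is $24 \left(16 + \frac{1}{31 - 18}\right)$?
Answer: $\frac{5016}{13} \approx 385.85$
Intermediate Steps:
$24 \left(16 + \frac{1}{31 - 18}\right) = 24 \left(16 + \frac{1}{13}\right) = 24 \cdot \frac{209}{13} = \frac{5016}{13}$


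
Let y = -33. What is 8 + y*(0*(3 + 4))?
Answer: 8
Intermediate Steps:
8 + y*(0*(3 + 4)) = 8 - 0*(3 + 4) = 8 - 0*7 = 8 - 33*0 = 8 + 0 = 8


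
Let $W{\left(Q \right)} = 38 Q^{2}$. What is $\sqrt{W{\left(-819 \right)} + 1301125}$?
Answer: $\sqrt{26790043} \approx 5175.9$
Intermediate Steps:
$\sqrt{W{\left(-819 \right)} + 1301125} = \sqrt{38 \left(-819\right)^{2} + 1301125} = \sqrt{38 \cdot 670761 + 1301125} = \sqrt{25488918 + 1301125} = \sqrt{26790043}$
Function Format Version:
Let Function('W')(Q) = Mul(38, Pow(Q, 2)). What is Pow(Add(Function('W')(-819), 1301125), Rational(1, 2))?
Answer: Pow(26790043, Rational(1, 2)) ≈ 5175.9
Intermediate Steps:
Pow(Add(Function('W')(-819), 1301125), Rational(1, 2)) = Pow(Add(Mul(38, Pow(-819, 2)), 1301125), Rational(1, 2)) = Pow(Add(Mul(38, 670761), 1301125), Rational(1, 2)) = Pow(Add(25488918, 1301125), Rational(1, 2)) = Pow(26790043, Rational(1, 2))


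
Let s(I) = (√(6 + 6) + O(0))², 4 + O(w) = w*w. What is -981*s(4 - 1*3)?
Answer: -27468 + 15696*√3 ≈ -281.73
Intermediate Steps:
O(w) = -4 + w² (O(w) = -4 + w*w = -4 + w²)
s(I) = (-4 + 2*√3)² (s(I) = (√(6 + 6) + (-4 + 0²))² = (√12 + (-4 + 0))² = (2*√3 - 4)² = (-4 + 2*√3)²)
-981*s(4 - 1*3) = -981*(28 - 16*√3) = -27468 + 15696*√3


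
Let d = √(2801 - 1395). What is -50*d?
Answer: -50*√1406 ≈ -1874.8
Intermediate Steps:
d = √1406 ≈ 37.497
-50*d = -50*√1406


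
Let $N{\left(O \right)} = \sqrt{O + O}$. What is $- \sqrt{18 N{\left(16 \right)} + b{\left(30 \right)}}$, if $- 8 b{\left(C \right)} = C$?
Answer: $- \frac{\sqrt{-15 + 288 \sqrt{2}}}{2} \approx -9.9032$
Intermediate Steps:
$b{\left(C \right)} = - \frac{C}{8}$
$N{\left(O \right)} = \sqrt{2} \sqrt{O}$ ($N{\left(O \right)} = \sqrt{2 O} = \sqrt{2} \sqrt{O}$)
$- \sqrt{18 N{\left(16 \right)} + b{\left(30 \right)}} = - \sqrt{18 \sqrt{2} \sqrt{16} - \frac{15}{4}} = - \sqrt{18 \sqrt{2} \cdot 4 - \frac{15}{4}} = - \sqrt{18 \cdot 4 \sqrt{2} - \frac{15}{4}} = - \sqrt{72 \sqrt{2} - \frac{15}{4}} = - \sqrt{- \frac{15}{4} + 72 \sqrt{2}}$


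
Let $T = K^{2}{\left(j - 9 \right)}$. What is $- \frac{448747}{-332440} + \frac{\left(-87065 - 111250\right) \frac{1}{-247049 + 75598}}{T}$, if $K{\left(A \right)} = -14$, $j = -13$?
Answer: $\frac{3786449932603}{2792861351560} \approx 1.3558$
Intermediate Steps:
$T = 196$ ($T = \left(-14\right)^{2} = 196$)
$- \frac{448747}{-332440} + \frac{\left(-87065 - 111250\right) \frac{1}{-247049 + 75598}}{T} = - \frac{448747}{-332440} + \frac{\left(-87065 - 111250\right) \frac{1}{-247049 + 75598}}{196} = \left(-448747\right) \left(- \frac{1}{332440}\right) + - \frac{198315}{-171451} \cdot \frac{1}{196} = \frac{448747}{332440} + \left(-198315\right) \left(- \frac{1}{171451}\right) \frac{1}{196} = \frac{448747}{332440} + \frac{198315}{171451} \cdot \frac{1}{196} = \frac{448747}{332440} + \frac{198315}{33604396} = \frac{3786449932603}{2792861351560}$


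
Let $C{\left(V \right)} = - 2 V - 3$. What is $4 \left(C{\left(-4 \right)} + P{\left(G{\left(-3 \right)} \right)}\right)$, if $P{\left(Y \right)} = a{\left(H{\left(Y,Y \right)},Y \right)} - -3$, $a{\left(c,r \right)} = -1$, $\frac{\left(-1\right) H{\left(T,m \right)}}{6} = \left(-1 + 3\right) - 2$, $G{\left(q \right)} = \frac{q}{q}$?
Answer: $28$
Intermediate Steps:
$C{\left(V \right)} = -3 - 2 V$
$G{\left(q \right)} = 1$
$H{\left(T,m \right)} = 0$ ($H{\left(T,m \right)} = - 6 \left(\left(-1 + 3\right) - 2\right) = - 6 \left(2 - 2\right) = \left(-6\right) 0 = 0$)
$P{\left(Y \right)} = 2$ ($P{\left(Y \right)} = -1 - -3 = -1 + 3 = 2$)
$4 \left(C{\left(-4 \right)} + P{\left(G{\left(-3 \right)} \right)}\right) = 4 \left(\left(-3 - -8\right) + 2\right) = 4 \left(\left(-3 + 8\right) + 2\right) = 4 \left(5 + 2\right) = 4 \cdot 7 = 28$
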